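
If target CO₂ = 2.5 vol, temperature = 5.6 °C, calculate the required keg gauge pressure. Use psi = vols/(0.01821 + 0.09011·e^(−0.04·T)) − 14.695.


psi = 2.5/(0.01821 + 0.09011·e^(−0.04·5.6)) − 14.695

13.0100 psi


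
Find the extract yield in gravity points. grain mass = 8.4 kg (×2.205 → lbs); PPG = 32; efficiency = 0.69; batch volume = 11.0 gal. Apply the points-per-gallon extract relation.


points = lbs × PPG × eff / vol
lbs = 8.4 × 2.205 = 18.5220
points = 18.5220 × 32 × 0.69 / 11.0

37.1787 points


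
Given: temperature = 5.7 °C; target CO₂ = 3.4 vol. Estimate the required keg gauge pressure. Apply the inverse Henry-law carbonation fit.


psi = vols/(0.01821 + 0.09011·e^(−0.04·T)) − 14.695
psi = 3.4/(0.01821 + 0.09011·e^(−0.04·5.7)) − 14.695

23.1043 psi


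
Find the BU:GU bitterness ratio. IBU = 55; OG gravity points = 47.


BU:GU = IBU / OG_points
BU:GU = 55 / 47

1.1702


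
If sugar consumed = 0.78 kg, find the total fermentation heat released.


Q = m_sugar · 590 kJ/kg
Q = 0.78 · 590

460.2000 kJ


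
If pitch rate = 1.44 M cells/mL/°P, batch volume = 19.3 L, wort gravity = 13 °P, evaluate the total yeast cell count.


cells (billions) = rate · V_L · °P
cells = 1.44 · 19.3 · 13

361.2960 billion cells


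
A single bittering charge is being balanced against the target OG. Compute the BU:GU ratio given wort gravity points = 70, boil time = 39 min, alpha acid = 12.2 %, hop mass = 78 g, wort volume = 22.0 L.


U = 1.65·0.000125^(GP/1000)·(1−e^(−0.04t))/4.15;  IBU = (α/100)·m·U·1000/V;  BU:GU = IBU/GP
U = 1.65·0.000125^(70/1000)·(1−e^(−0.04·39))/4.15 = 0.1674
IBU = (12.2/100)·78·0.1674·1000/22.0 = 72.4108
BU:GU = 72.4108/70

1.0344


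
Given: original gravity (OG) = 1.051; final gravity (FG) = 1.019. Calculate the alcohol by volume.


ABV = (OG − FG) · 131.25
ABV = (1.051 − 1.019) · 131.25

4.2000 % ABV


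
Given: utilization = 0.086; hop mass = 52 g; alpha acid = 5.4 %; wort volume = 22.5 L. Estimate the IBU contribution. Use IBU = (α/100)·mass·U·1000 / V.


IBU = (5.4/100)·52·0.086·1000 / 22.5

10.7328 IBU


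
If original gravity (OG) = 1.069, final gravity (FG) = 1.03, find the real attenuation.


AA = (OG−FG)/(OG−1)·100;  RA = AA·0.8192
AA = (1.069 − 1.03)/(1.069 − 1)·100 = 56.5217
RA = 56.5217·0.8192

46.3026 %


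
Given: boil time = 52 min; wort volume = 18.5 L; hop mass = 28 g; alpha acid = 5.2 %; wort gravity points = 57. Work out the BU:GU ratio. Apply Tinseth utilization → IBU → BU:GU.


U = 1.65·0.000125^(GP/1000)·(1−e^(−0.04t))/4.15;  IBU = (α/100)·m·U·1000/V;  BU:GU = IBU/GP
U = 1.65·0.000125^(57/1000)·(1−e^(−0.04·52))/4.15 = 0.2085
IBU = (5.2/100)·28·0.2085·1000/18.5 = 16.4056
BU:GU = 16.4056/57

0.2878


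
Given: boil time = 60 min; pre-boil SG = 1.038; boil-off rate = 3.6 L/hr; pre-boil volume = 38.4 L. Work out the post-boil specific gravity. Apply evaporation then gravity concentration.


V_post = V_pre − rate·(t/60);  SG_post = 1 + (SG_pre−1)·V_pre/V_post
V_post = 38.4 − 3.6·(60/60) = 34.8000
SG_post = 1 + (1.038 − 1)·38.4/34.8000

1.0419


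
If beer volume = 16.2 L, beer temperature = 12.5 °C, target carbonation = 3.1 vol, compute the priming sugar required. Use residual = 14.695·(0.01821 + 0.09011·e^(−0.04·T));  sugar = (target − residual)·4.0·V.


residual = 14.695·(0.01821 + 0.09011·e^(−0.04·12.5)) = 1.0707
sugar = (3.1 − 1.0707)·4.0·16.2

131.4958 g


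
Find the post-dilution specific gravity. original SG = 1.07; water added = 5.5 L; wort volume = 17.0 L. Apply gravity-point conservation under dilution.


SG_new = 1 + (SG_old − 1)·V_old/(V_old + V_water)
pts = (1.07 − 1)·1000·17.0/(17.0 + 5.5) = 52.8889
SG_new = 1 + 52.8889/1000

1.0529


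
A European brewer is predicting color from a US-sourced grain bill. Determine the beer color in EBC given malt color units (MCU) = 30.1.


SRM = 1.4922·MCU^0.6859;  EBC = SRM·1.97
SRM = 1.4922·30.1^0.6859 = 15.4161
EBC = 15.4161·1.97

30.3698 EBC


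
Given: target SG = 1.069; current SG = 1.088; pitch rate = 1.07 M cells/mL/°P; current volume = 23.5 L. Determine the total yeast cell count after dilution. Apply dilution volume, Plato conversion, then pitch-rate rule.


V_w = V·((SG_c−1)/(SG_t−1)−1);  °P = 259 − 259/SG_t;  cells = rate·(V+V_w)·°P
V_w = 23.5·((1.088−1)/(1.069−1)−1) = 6.4710
V_final = 23.5 + 6.4710 = 29.9710
°P = 259 − 259/1.069 = 16.7175
cells = 1.07·29.9710·16.7175

536.1130 billion cells


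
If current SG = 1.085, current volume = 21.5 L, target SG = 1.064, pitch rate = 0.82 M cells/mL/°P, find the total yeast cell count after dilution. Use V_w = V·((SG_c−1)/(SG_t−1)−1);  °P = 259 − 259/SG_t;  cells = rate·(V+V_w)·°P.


V_w = 21.5·((1.085−1)/(1.064−1)−1) = 7.0547
V_final = 21.5 + 7.0547 = 28.5547
°P = 259 − 259/1.064 = 15.5789
cells = 0.82·28.5547·15.5789

364.7786 billion cells


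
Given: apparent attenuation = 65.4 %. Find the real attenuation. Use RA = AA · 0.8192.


RA = 65.4 · 0.8192

53.5757 %


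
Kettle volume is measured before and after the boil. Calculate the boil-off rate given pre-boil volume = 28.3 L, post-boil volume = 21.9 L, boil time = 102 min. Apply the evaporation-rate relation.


rate = (V_pre − V_post) / (t_min/60)
rate = (28.3 − 21.9) / (102/60)

3.7647 L/hr


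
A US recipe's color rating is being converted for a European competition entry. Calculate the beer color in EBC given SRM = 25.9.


EBC = SRM · 1.97
EBC = 25.9 · 1.97

51.0230 EBC


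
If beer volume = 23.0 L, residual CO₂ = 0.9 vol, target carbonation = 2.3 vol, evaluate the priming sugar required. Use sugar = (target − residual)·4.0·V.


sugar = (2.3 − 0.9)·4.0·23.0

128.8000 g


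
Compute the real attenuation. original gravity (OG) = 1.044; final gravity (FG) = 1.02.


AA = (OG−FG)/(OG−1)·100;  RA = AA·0.8192
AA = (1.044 − 1.02)/(1.044 − 1)·100 = 54.5455
RA = 54.5455·0.8192

44.6836 %


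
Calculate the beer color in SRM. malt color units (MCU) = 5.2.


SRM = 1.4922 · MCU^0.6859
SRM = 1.4922 · 5.2^0.6859

4.6231 SRM


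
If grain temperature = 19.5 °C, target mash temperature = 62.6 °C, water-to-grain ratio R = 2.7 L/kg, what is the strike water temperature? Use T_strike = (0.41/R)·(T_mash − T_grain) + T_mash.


T_strike = (0.41/2.7)·(62.6 − 19.5) + 62.6

69.1448 °C


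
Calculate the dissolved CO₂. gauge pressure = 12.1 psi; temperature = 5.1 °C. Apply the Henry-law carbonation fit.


vols = (P + 14.695)·(0.01821 + 0.09011·e^(−0.04·T))
vols = (12.1 + 14.695)·(0.01821 + 0.09011·e^(−0.04·5.1))

2.4569 volumes


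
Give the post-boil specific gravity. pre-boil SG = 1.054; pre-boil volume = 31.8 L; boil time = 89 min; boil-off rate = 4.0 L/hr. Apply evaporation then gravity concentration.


V_post = V_pre − rate·(t/60);  SG_post = 1 + (SG_pre−1)·V_pre/V_post
V_post = 31.8 − 4.0·(89/60) = 25.8667
SG_post = 1 + (1.054 − 1)·31.8/25.8667

1.0664


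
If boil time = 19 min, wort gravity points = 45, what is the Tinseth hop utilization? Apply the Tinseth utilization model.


U = 1.65·0.000125^(GP/1000) · (1 − e^(−0.04·t))/4.15
bigness = 1.65·0.000125^(45/1000) = 1.1011
boil_factor = (1 − e^(−0.04·19))/4.15 = 0.1283
U = 1.1011 · 0.1283

0.1412


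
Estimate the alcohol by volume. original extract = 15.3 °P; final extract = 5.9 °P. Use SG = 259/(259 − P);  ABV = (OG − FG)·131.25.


OG = 259/(259 − 15.3) = 1.0628
FG = 259/(259 − 5.9) = 1.0233
ABV = (1.0628 − 1.0233)·131.25

5.1806 % ABV


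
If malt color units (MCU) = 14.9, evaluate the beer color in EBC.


SRM = 1.4922·MCU^0.6859;  EBC = SRM·1.97
SRM = 1.4922·14.9^0.6859 = 9.5173
EBC = 9.5173·1.97

18.7492 EBC


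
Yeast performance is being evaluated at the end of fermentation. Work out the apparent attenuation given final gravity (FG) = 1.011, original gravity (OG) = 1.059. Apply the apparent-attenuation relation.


AA = (OG − FG)/(OG − 1) · 100
AA = (1.059 − 1.011)/(1.059 − 1) · 100

81.3559 %


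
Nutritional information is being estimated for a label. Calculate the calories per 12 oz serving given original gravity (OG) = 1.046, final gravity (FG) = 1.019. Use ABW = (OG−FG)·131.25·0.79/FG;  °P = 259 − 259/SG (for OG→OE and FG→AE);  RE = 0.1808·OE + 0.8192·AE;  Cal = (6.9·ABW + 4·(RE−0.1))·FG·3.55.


ABW = (1.046 − 1.019)·131.25·0.79/1.019 = 2.7474
OE = 259 − 259/1.046 = 11.3901 °P
AE = 259 − 259/1.019 = 4.8292 °P
RE = 0.1808·11.3901 + 0.8192·4.8292 = 6.0154 °P
Cal = (6.9·2.7474 + 4·(6.0154−0.1))·1.019·3.55

154.1705 kcal


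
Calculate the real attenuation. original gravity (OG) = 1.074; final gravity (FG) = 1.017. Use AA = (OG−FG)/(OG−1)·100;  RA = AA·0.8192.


AA = (1.074 − 1.017)/(1.074 − 1)·100 = 77.0270
RA = 77.0270·0.8192

63.1005 %


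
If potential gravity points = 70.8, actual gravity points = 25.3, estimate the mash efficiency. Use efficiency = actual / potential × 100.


efficiency = 25.3 / 70.8 × 100

35.7345 %


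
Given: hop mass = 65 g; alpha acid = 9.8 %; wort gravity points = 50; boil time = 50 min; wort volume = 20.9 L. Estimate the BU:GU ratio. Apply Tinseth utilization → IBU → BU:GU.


U = 1.65·0.000125^(GP/1000)·(1−e^(−0.04t))/4.15;  IBU = (α/100)·m·U·1000/V;  BU:GU = IBU/GP
U = 1.65·0.000125^(50/1000)·(1−e^(−0.04·50))/4.15 = 0.2193
IBU = (9.8/100)·65·0.2193·1000/20.9 = 66.8532
BU:GU = 66.8532/50

1.3371


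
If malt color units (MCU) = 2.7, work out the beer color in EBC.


SRM = 1.4922·MCU^0.6859;  EBC = SRM·1.97
SRM = 1.4922·2.7^0.6859 = 2.9492
EBC = 2.9492·1.97

5.8099 EBC


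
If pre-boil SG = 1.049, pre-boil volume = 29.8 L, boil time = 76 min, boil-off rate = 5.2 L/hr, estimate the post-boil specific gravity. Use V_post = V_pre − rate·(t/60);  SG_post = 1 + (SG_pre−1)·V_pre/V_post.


V_post = 29.8 − 5.2·(76/60) = 23.2133
SG_post = 1 + (1.049 − 1)·29.8/23.2133

1.0629


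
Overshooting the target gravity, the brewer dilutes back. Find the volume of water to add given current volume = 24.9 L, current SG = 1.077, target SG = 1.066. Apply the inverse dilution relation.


V_water = V·((SG_curr − 1)/(SG_target − 1) − 1)
V_water = 24.9·((1.077 − 1)/(1.066 − 1) − 1)

4.1500 L


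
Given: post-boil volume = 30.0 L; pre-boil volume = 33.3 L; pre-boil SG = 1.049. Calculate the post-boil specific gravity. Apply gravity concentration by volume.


SG_post = 1 + (SG_pre − 1)·V_pre/V_post
pts_pre = (1.049 − 1)·1000 = 49.0000
pts_post = 49.0000·33.3/30.0 = 54.3900
SG_post = 1 + 54.3900/1000

1.0544


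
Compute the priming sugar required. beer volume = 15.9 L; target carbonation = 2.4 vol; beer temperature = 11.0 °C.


residual = 14.695·(0.01821 + 0.09011·e^(−0.04·T));  sugar = (target − residual)·4.0·V
residual = 14.695·(0.01821 + 0.09011·e^(−0.04·11.0)) = 1.1204
sugar = (2.4 − 1.1204)·4.0·15.9

81.3821 g


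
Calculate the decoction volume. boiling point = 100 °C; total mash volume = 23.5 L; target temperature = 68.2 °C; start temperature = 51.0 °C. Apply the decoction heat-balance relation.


V_dec = V_total·(T_target − T_start)/(T_boil − T_start)
V_dec = 23.5·(68.2 − 51.0)/(100 − 51.0)

8.2490 L


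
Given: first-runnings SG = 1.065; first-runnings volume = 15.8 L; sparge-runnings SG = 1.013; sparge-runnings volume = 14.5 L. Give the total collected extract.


total = Σ (SG_i − 1)·1000·V_i
first = (1.065 − 1)·1000·15.8 = 1027.0000
sparge = (1.013 − 1)·1000·14.5 = 188.5000
total = 1027.0000 + 188.5000

1215.5000 gravity·L


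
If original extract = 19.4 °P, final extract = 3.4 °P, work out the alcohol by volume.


SG = 259/(259 − P);  ABV = (OG − FG)·131.25
OG = 259/(259 − 19.4) = 1.0810
FG = 259/(259 − 3.4) = 1.0133
ABV = (1.0810 − 1.0133)·131.25

8.8812 % ABV


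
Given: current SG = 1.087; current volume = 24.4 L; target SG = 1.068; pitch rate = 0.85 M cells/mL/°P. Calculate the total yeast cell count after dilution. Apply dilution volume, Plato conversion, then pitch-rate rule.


V_w = V·((SG_c−1)/(SG_t−1)−1);  °P = 259 − 259/SG_t;  cells = rate·(V+V_w)·°P
V_w = 24.4·((1.087−1)/(1.068−1)−1) = 6.8176
V_final = 24.4 + 6.8176 = 31.2176
°P = 259 − 259/1.068 = 16.4906
cells = 0.85·31.2176·16.4906

437.5790 billion cells


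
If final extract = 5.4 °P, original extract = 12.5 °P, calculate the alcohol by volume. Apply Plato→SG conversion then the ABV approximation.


SG = 259/(259 − P);  ABV = (OG − FG)·131.25
OG = 259/(259 − 12.5) = 1.0507
FG = 259/(259 − 5.4) = 1.0213
ABV = (1.0507 − 1.0213)·131.25

3.8609 % ABV


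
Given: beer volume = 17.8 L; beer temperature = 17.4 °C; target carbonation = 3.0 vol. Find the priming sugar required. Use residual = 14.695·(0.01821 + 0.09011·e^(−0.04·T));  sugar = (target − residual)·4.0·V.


residual = 14.695·(0.01821 + 0.09011·e^(−0.04·17.4)) = 0.9278
sugar = (3.0 − 0.9278)·4.0·17.8

147.5411 g


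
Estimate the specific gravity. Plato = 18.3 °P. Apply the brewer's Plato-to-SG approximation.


SG = 259/(259 − P)
SG = 259/(259 − 18.3)

1.0760


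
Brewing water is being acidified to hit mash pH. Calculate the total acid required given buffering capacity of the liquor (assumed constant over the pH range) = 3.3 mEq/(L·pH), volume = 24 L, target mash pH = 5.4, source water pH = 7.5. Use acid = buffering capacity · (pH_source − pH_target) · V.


acid = 3.3 · (7.5 − 5.4) · 24

166.3200 mEq


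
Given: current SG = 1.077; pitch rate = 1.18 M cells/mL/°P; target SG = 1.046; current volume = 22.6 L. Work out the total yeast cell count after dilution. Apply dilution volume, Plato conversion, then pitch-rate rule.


V_w = V·((SG_c−1)/(SG_t−1)−1);  °P = 259 − 259/SG_t;  cells = rate·(V+V_w)·°P
V_w = 22.6·((1.077−1)/(1.046−1)−1) = 15.2304
V_final = 22.6 + 15.2304 = 37.8304
°P = 259 − 259/1.046 = 11.3901
cells = 1.18·37.8304·11.3901

508.4512 billion cells


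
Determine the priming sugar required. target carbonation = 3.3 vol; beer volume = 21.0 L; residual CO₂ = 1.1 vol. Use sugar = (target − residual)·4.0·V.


sugar = (3.3 − 1.1)·4.0·21.0

184.8000 g


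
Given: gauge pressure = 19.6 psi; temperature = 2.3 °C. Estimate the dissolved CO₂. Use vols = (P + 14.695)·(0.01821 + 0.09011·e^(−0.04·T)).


vols = (19.6 + 14.695)·(0.01821 + 0.09011·e^(−0.04·2.3))

3.4432 volumes


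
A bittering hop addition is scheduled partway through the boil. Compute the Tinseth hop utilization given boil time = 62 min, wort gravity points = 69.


U = 1.65·0.000125^(GP/1000) · (1 − e^(−0.04·t))/4.15
bigness = 1.65·0.000125^(69/1000) = 0.8875
boil_factor = (1 − e^(−0.04·62))/4.15 = 0.2208
U = 0.8875 · 0.2208

0.1959


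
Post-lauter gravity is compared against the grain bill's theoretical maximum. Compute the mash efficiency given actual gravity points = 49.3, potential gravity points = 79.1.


efficiency = actual / potential × 100
efficiency = 49.3 / 79.1 × 100

62.3262 %


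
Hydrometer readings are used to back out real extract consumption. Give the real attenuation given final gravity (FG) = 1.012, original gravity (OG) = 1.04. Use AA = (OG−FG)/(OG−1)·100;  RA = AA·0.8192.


AA = (1.04 − 1.012)/(1.04 − 1)·100 = 70.0000
RA = 70.0000·0.8192

57.3440 %


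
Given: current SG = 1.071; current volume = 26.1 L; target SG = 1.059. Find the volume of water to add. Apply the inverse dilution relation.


V_water = V·((SG_curr − 1)/(SG_target − 1) − 1)
V_water = 26.1·((1.071 − 1)/(1.059 − 1) − 1)

5.3085 L


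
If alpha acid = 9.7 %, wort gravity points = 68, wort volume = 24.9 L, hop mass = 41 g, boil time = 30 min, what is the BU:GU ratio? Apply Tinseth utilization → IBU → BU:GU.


U = 1.65·0.000125^(GP/1000)·(1−e^(−0.04t))/4.15;  IBU = (α/100)·m·U·1000/V;  BU:GU = IBU/GP
U = 1.65·0.000125^(68/1000)·(1−e^(−0.04·30))/4.15 = 0.1508
IBU = (9.7/100)·41·0.1508·1000/24.9 = 24.0845
BU:GU = 24.0845/68

0.3542


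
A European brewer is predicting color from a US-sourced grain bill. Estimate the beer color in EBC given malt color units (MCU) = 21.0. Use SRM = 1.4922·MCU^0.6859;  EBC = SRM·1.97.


SRM = 1.4922·21.0^0.6859 = 12.0431
EBC = 12.0431·1.97

23.7249 EBC


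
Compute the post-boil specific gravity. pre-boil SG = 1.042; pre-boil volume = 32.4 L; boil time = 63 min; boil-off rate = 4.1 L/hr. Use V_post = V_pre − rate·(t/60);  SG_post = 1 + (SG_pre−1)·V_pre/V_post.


V_post = 32.4 − 4.1·(63/60) = 28.0950
SG_post = 1 + (1.042 − 1)·32.4/28.0950

1.0484


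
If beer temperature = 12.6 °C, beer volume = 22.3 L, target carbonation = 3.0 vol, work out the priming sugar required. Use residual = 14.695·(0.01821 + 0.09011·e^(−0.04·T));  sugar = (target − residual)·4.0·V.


residual = 14.695·(0.01821 + 0.09011·e^(−0.04·12.6)) = 1.0675
sugar = (3.0 − 1.0675)·4.0·22.3

172.3757 g


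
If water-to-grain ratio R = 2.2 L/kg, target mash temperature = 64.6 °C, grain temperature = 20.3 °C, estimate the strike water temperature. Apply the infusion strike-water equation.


T_strike = (0.41/R)·(T_mash − T_grain) + T_mash
T_strike = (0.41/2.2)·(64.6 − 20.3) + 64.6

72.8559 °C


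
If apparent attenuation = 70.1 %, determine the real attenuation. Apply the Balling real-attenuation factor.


RA = AA · 0.8192
RA = 70.1 · 0.8192

57.4259 %


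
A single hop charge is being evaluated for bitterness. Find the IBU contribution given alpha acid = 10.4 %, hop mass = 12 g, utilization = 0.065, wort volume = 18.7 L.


IBU = (α/100)·mass·U·1000 / V
IBU = (10.4/100)·12·0.065·1000 / 18.7

4.3380 IBU


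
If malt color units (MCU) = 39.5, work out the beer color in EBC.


SRM = 1.4922·MCU^0.6859;  EBC = SRM·1.97
SRM = 1.4922·39.5^0.6859 = 18.5752
EBC = 18.5752·1.97

36.5931 EBC


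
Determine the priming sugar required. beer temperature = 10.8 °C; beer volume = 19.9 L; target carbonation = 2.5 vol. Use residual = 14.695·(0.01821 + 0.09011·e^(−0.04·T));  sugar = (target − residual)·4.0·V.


residual = 14.695·(0.01821 + 0.09011·e^(−0.04·10.8)) = 1.1273
sugar = (2.5 − 1.1273)·4.0·19.9

109.2703 g


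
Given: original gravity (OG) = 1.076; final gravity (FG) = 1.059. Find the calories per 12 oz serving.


ABW = (OG−FG)·131.25·0.79/FG;  °P = 259 − 259/SG (for OG→OE and FG→AE);  RE = 0.1808·OE + 0.8192·AE;  Cal = (6.9·ABW + 4·(RE−0.1))·FG·3.55
ABW = (1.076 − 1.059)·131.25·0.79/1.059 = 1.6645
OE = 259 − 259/1.076 = 18.2937 °P
AE = 259 − 259/1.059 = 14.4297 °P
RE = 0.1808·18.2937 + 0.8192·14.4297 = 15.1283 °P
Cal = (6.9·1.6645 + 4·(15.1283−0.1))·1.059·3.55

269.1691 kcal


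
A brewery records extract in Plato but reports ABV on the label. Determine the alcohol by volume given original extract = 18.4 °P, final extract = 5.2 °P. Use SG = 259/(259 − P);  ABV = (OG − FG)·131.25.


OG = 259/(259 − 18.4) = 1.0765
FG = 259/(259 − 5.2) = 1.0205
ABV = (1.0765 − 1.0205)·131.25

7.3483 % ABV


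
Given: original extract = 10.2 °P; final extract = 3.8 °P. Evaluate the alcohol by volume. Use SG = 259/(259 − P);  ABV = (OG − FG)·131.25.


OG = 259/(259 − 10.2) = 1.0410
FG = 259/(259 − 3.8) = 1.0149
ABV = (1.0410 − 1.0149)·131.25

3.4265 % ABV


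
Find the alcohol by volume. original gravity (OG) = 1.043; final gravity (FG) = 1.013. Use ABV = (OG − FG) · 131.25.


ABV = (1.043 − 1.013) · 131.25

3.9375 % ABV


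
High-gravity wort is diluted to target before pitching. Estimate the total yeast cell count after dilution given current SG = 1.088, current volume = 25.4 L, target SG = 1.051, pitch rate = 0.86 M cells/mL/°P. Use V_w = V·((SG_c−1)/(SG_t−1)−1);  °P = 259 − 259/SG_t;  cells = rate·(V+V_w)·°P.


V_w = 25.4·((1.088−1)/(1.051−1)−1) = 18.4275
V_final = 25.4 + 18.4275 = 43.8275
°P = 259 − 259/1.051 = 12.5680
cells = 0.86·43.8275·12.5680

473.7093 billion cells


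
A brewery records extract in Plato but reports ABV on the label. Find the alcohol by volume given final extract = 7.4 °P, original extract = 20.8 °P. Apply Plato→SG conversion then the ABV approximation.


SG = 259/(259 − P);  ABV = (OG − FG)·131.25
OG = 259/(259 − 20.8) = 1.0873
FG = 259/(259 − 7.4) = 1.0294
ABV = (1.0873 − 1.0294)·131.25

7.6007 % ABV


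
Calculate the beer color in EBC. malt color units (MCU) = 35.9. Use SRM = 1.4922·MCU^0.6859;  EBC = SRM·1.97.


SRM = 1.4922·35.9^0.6859 = 17.3967
EBC = 17.3967·1.97

34.2715 EBC


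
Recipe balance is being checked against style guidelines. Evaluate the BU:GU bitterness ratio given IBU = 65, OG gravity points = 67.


BU:GU = IBU / OG_points
BU:GU = 65 / 67

0.9701


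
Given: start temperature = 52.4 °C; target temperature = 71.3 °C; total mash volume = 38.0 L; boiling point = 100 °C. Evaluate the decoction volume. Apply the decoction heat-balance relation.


V_dec = V_total·(T_target − T_start)/(T_boil − T_start)
V_dec = 38.0·(71.3 − 52.4)/(100 − 52.4)

15.0882 L


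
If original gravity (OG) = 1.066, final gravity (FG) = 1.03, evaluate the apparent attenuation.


AA = (OG − FG)/(OG − 1) · 100
AA = (1.066 − 1.03)/(1.066 − 1) · 100

54.5455 %


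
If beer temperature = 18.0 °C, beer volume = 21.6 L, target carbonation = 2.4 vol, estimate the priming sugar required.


residual = 14.695·(0.01821 + 0.09011·e^(−0.04·T));  sugar = (target − residual)·4.0·V
residual = 14.695·(0.01821 + 0.09011·e^(−0.04·18.0)) = 0.9121
sugar = (2.4 − 0.9121)·4.0·21.6

128.5514 g


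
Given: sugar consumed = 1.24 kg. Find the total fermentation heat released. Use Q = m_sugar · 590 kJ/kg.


Q = 1.24 · 590

731.6000 kJ


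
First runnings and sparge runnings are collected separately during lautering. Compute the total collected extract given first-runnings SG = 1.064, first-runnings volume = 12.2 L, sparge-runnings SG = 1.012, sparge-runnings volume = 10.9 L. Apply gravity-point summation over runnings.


total = Σ (SG_i − 1)·1000·V_i
first = (1.064 − 1)·1000·12.2 = 780.8000
sparge = (1.012 − 1)·1000·10.9 = 130.8000
total = 780.8000 + 130.8000

911.6000 gravity·L


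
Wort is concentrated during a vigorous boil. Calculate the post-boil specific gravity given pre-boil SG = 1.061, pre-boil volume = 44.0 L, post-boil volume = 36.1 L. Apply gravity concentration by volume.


SG_post = 1 + (SG_pre − 1)·V_pre/V_post
pts_pre = (1.061 − 1)·1000 = 61.0000
pts_post = 61.0000·44.0/36.1 = 74.3490
SG_post = 1 + 74.3490/1000

1.0743


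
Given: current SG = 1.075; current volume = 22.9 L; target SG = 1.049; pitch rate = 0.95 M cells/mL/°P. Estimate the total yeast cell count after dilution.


V_w = V·((SG_c−1)/(SG_t−1)−1);  °P = 259 − 259/SG_t;  cells = rate·(V+V_w)·°P
V_w = 22.9·((1.075−1)/(1.049−1)−1) = 12.1510
V_final = 22.9 + 12.1510 = 35.0510
°P = 259 − 259/1.049 = 12.0982
cells = 0.95·35.0510·12.0982

402.8512 billion cells


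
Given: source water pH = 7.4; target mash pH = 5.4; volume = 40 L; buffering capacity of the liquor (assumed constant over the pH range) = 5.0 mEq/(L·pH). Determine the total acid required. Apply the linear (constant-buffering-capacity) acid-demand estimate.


acid = buffering capacity · (pH_source − pH_target) · V
acid = 5.0 · (7.4 − 5.4) · 40

400.0000 mEq


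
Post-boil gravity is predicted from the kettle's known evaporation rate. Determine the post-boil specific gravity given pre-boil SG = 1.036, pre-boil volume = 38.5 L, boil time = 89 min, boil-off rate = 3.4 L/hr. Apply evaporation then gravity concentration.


V_post = V_pre − rate·(t/60);  SG_post = 1 + (SG_pre−1)·V_pre/V_post
V_post = 38.5 − 3.4·(89/60) = 33.4567
SG_post = 1 + (1.036 − 1)·38.5/33.4567

1.0414


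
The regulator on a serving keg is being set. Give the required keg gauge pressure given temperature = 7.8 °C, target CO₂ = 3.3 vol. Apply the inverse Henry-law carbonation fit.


psi = vols/(0.01821 + 0.09011·e^(−0.04·T)) − 14.695
psi = 3.3/(0.01821 + 0.09011·e^(−0.04·7.8)) − 14.695

24.5119 psi


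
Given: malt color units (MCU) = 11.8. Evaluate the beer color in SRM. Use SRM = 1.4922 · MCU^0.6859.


SRM = 1.4922 · 11.8^0.6859

8.1102 SRM


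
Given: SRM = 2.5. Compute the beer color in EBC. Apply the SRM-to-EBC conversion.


EBC = SRM · 1.97
EBC = 2.5 · 1.97

4.9250 EBC


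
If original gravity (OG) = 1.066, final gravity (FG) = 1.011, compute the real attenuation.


AA = (OG−FG)/(OG−1)·100;  RA = AA·0.8192
AA = (1.066 − 1.011)/(1.066 − 1)·100 = 83.3333
RA = 83.3333·0.8192

68.2667 %


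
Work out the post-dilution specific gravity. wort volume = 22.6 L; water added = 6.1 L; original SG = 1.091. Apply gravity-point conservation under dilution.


SG_new = 1 + (SG_old − 1)·V_old/(V_old + V_water)
pts = (1.091 − 1)·1000·22.6/(22.6 + 6.1) = 71.6585
SG_new = 1 + 71.6585/1000

1.0717


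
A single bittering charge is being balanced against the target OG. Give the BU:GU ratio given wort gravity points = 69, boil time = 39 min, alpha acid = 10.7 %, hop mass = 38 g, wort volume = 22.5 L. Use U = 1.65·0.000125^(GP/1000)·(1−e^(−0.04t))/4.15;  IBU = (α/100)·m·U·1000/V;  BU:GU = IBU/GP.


U = 1.65·0.000125^(69/1000)·(1−e^(−0.04·39))/4.15 = 0.1689
IBU = (10.7/100)·38·0.1689·1000/22.5 = 30.5253
BU:GU = 30.5253/69

0.4424


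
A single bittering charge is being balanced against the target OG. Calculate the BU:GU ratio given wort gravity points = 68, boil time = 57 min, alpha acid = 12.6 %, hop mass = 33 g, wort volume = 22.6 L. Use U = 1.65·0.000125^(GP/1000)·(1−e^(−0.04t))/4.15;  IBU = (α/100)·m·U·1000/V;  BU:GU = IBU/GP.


U = 1.65·0.000125^(68/1000)·(1−e^(−0.04·57))/4.15 = 0.1937
IBU = (12.6/100)·33·0.1937·1000/22.6 = 35.6402
BU:GU = 35.6402/68

0.5241


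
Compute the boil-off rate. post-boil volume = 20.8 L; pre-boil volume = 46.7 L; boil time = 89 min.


rate = (V_pre − V_post) / (t_min/60)
rate = (46.7 − 20.8) / (89/60)

17.4607 L/hr


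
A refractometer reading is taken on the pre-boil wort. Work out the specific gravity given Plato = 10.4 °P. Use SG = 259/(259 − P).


SG = 259/(259 − 10.4)

1.0418


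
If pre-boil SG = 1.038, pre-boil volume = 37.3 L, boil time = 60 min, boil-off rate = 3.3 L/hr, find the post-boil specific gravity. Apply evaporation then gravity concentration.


V_post = V_pre − rate·(t/60);  SG_post = 1 + (SG_pre−1)·V_pre/V_post
V_post = 37.3 − 3.3·(60/60) = 34.0000
SG_post = 1 + (1.038 − 1)·37.3/34.0000

1.0417


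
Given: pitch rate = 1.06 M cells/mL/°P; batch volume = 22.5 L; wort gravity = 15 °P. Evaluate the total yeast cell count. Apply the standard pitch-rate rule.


cells (billions) = rate · V_L · °P
cells = 1.06 · 22.5 · 15

357.7500 billion cells


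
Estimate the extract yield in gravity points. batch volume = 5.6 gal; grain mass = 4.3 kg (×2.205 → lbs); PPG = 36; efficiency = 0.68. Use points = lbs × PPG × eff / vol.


lbs = 4.3 × 2.205 = 9.4815
points = 9.4815 × 36 × 0.68 / 5.6

41.4477 points


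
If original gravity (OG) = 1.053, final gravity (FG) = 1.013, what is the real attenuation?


AA = (OG−FG)/(OG−1)·100;  RA = AA·0.8192
AA = (1.053 − 1.013)/(1.053 − 1)·100 = 75.4717
RA = 75.4717·0.8192

61.8264 %


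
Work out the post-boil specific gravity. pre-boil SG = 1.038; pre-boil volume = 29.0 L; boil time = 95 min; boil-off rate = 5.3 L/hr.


V_post = V_pre − rate·(t/60);  SG_post = 1 + (SG_pre−1)·V_pre/V_post
V_post = 29.0 − 5.3·(95/60) = 20.6083
SG_post = 1 + (1.038 − 1)·29.0/20.6083

1.0535


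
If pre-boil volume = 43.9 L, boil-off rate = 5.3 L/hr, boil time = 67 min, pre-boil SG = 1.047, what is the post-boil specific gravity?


V_post = V_pre − rate·(t/60);  SG_post = 1 + (SG_pre−1)·V_pre/V_post
V_post = 43.9 − 5.3·(67/60) = 37.9817
SG_post = 1 + (1.047 − 1)·43.9/37.9817

1.0543


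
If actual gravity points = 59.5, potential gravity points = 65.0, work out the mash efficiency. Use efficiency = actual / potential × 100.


efficiency = 59.5 / 65.0 × 100

91.5385 %


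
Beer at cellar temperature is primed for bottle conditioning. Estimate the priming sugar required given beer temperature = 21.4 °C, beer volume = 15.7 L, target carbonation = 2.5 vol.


residual = 14.695·(0.01821 + 0.09011·e^(−0.04·T));  sugar = (target − residual)·4.0·V
residual = 14.695·(0.01821 + 0.09011·e^(−0.04·21.4)) = 0.8302
sugar = (2.5 − 0.8302)·4.0·15.7

104.8648 g


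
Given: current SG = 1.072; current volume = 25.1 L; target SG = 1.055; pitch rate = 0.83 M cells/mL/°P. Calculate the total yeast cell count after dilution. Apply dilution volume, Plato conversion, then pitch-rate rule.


V_w = V·((SG_c−1)/(SG_t−1)−1);  °P = 259 − 259/SG_t;  cells = rate·(V+V_w)·°P
V_w = 25.1·((1.072−1)/(1.055−1)−1) = 7.7582
V_final = 25.1 + 7.7582 = 32.8582
°P = 259 − 259/1.055 = 13.5024
cells = 0.83·32.8582·13.5024

368.2406 billion cells


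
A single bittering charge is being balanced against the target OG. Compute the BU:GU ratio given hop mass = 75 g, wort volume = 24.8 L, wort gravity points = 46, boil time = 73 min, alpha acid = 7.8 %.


U = 1.65·0.000125^(GP/1000)·(1−e^(−0.04t))/4.15;  IBU = (α/100)·m·U·1000/V;  BU:GU = IBU/GP
U = 1.65·0.000125^(46/1000)·(1−e^(−0.04·73))/4.15 = 0.2488
IBU = (7.8/100)·75·0.2488·1000/24.8 = 58.6840
BU:GU = 58.6840/46

1.2757


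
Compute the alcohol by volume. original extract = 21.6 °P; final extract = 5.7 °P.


SG = 259/(259 − P);  ABV = (OG − FG)·131.25
OG = 259/(259 − 21.6) = 1.0910
FG = 259/(259 − 5.7) = 1.0225
ABV = (1.0910 − 1.0225)·131.25

8.9884 % ABV


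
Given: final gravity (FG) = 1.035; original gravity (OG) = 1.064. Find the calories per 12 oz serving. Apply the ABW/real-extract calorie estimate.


ABW = (OG−FG)·131.25·0.79/FG;  °P = 259 − 259/SG (for OG→OE and FG→AE);  RE = 0.1808·OE + 0.8192·AE;  Cal = (6.9·ABW + 4·(RE−0.1))·FG·3.55
ABW = (1.064 − 1.035)·131.25·0.79/1.035 = 2.9053
OE = 259 − 259/1.064 = 15.5789 °P
AE = 259 − 259/1.035 = 8.7585 °P
RE = 0.1808·15.5789 + 0.8192·8.7585 = 9.9916 °P
Cal = (6.9·2.9053 + 4·(9.9916−0.1))·1.035·3.55

219.0318 kcal


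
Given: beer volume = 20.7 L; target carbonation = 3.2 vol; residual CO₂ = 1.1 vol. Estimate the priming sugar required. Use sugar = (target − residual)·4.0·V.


sugar = (3.2 − 1.1)·4.0·20.7

173.8800 g


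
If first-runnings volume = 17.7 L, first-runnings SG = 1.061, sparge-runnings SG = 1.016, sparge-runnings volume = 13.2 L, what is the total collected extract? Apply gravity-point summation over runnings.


total = Σ (SG_i − 1)·1000·V_i
first = (1.061 − 1)·1000·17.7 = 1079.7000
sparge = (1.016 − 1)·1000·13.2 = 211.2000
total = 1079.7000 + 211.2000

1290.9000 gravity·L


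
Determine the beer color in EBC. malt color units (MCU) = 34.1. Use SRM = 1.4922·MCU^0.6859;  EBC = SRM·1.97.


SRM = 1.4922·34.1^0.6859 = 16.7936
EBC = 16.7936·1.97

33.0834 EBC


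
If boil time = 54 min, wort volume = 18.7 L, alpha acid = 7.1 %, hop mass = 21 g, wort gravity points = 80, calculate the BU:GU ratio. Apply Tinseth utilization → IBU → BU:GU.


U = 1.65·0.000125^(GP/1000)·(1−e^(−0.04t))/4.15;  IBU = (α/100)·m·U·1000/V;  BU:GU = IBU/GP
U = 1.65·0.000125^(80/1000)·(1−e^(−0.04·54))/4.15 = 0.1714
IBU = (7.1/100)·21·0.1714·1000/18.7 = 13.6650
BU:GU = 13.6650/80

0.1708


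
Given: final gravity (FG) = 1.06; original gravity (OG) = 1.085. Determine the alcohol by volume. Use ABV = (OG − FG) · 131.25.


ABV = (1.085 − 1.06) · 131.25

3.2812 % ABV


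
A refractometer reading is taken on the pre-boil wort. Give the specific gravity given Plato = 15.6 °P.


SG = 259/(259 − P)
SG = 259/(259 − 15.6)

1.0641


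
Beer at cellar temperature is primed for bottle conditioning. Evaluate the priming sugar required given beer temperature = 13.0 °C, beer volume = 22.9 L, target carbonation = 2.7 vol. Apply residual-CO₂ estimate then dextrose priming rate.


residual = 14.695·(0.01821 + 0.09011·e^(−0.04·T));  sugar = (target − residual)·4.0·V
residual = 14.695·(0.01821 + 0.09011·e^(−0.04·13.0)) = 1.0548
sugar = (2.7 − 1.0548)·4.0·22.9

150.6966 g


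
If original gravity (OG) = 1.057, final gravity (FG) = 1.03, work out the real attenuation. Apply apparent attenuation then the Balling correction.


AA = (OG−FG)/(OG−1)·100;  RA = AA·0.8192
AA = (1.057 − 1.03)/(1.057 − 1)·100 = 47.3684
RA = 47.3684·0.8192

38.8042 %


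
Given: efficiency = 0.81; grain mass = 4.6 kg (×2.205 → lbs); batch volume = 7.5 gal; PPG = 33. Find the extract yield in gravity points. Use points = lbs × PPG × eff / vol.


lbs = 4.6 × 2.205 = 10.1430
points = 10.1430 × 33 × 0.81 / 7.5

36.1497 points


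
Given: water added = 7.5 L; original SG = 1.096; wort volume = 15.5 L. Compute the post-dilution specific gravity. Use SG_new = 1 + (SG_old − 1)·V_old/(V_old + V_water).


pts = (1.096 − 1)·1000·15.5/(15.5 + 7.5) = 64.6957
SG_new = 1 + 64.6957/1000

1.0647


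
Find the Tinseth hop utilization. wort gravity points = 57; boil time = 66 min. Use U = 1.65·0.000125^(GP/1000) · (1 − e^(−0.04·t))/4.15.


bigness = 1.65·0.000125^(57/1000) = 0.9886
boil_factor = (1 − e^(−0.04·66))/4.15 = 0.2238
U = 0.9886 · 0.2238

0.2212


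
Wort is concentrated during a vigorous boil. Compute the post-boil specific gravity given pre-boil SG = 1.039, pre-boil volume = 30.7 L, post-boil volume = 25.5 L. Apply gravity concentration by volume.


SG_post = 1 + (SG_pre − 1)·V_pre/V_post
pts_pre = (1.039 − 1)·1000 = 39.0000
pts_post = 39.0000·30.7/25.5 = 46.9529
SG_post = 1 + 46.9529/1000

1.0470


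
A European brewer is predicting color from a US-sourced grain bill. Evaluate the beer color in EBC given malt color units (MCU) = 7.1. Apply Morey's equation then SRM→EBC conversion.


SRM = 1.4922·MCU^0.6859;  EBC = SRM·1.97
SRM = 1.4922·7.1^0.6859 = 5.7241
EBC = 5.7241·1.97

11.2764 EBC


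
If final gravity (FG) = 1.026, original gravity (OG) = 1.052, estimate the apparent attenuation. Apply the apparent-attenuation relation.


AA = (OG − FG)/(OG − 1) · 100
AA = (1.052 − 1.026)/(1.052 − 1) · 100

50.0000 %


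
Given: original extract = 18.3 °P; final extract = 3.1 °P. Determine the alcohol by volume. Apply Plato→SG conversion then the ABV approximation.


SG = 259/(259 − P);  ABV = (OG − FG)·131.25
OG = 259/(259 − 18.3) = 1.0760
FG = 259/(259 − 3.1) = 1.0121
ABV = (1.0760 − 1.0121)·131.25

8.3887 % ABV


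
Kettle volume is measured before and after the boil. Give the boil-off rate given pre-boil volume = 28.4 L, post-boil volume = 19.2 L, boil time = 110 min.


rate = (V_pre − V_post) / (t_min/60)
rate = (28.4 − 19.2) / (110/60)

5.0182 L/hr


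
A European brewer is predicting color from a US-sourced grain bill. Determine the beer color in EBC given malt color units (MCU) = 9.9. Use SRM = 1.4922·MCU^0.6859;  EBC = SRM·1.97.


SRM = 1.4922·9.9^0.6859 = 7.1901
EBC = 7.1901·1.97

14.1644 EBC


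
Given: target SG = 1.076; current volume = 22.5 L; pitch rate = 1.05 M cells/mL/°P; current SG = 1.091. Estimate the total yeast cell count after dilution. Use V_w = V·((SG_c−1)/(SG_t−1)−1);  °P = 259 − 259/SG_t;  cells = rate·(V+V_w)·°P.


V_w = 22.5·((1.091−1)/(1.076−1)−1) = 4.4408
V_final = 22.5 + 4.4408 = 26.9408
°P = 259 − 259/1.076 = 18.2937
cells = 1.05·26.9408·18.2937

517.4885 billion cells


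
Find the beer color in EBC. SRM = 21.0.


EBC = SRM · 1.97
EBC = 21.0 · 1.97

41.3700 EBC


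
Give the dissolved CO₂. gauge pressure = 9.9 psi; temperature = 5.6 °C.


vols = (P + 14.695)·(0.01821 + 0.09011·e^(−0.04·T))
vols = (9.9 + 14.695)·(0.01821 + 0.09011·e^(−0.04·5.6))

2.2194 volumes


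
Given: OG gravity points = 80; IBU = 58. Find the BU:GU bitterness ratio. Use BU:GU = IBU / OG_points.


BU:GU = 58 / 80

0.7250


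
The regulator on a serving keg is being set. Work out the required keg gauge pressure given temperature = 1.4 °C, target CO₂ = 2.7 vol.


psi = vols/(0.01821 + 0.09011·e^(−0.04·T)) − 14.695
psi = 2.7/(0.01821 + 0.09011·e^(−0.04·1.4)) − 14.695

11.4140 psi


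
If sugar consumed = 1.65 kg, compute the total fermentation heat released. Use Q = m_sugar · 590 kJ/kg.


Q = 1.65 · 590

973.5000 kJ


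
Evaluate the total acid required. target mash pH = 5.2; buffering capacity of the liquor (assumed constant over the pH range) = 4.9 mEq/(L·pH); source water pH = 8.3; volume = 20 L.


acid = buffering capacity · (pH_source − pH_target) · V
acid = 4.9 · (8.3 − 5.2) · 20

303.8000 mEq


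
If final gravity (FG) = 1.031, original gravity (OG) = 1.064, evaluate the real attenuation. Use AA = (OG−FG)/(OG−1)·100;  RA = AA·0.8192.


AA = (1.064 − 1.031)/(1.064 − 1)·100 = 51.5625
RA = 51.5625·0.8192

42.2400 %


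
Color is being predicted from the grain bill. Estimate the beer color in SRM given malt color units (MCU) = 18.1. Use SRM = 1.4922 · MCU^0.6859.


SRM = 1.4922 · 18.1^0.6859

10.8760 SRM


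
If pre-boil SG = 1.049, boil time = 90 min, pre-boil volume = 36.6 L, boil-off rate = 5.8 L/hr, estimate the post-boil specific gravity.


V_post = V_pre − rate·(t/60);  SG_post = 1 + (SG_pre−1)·V_pre/V_post
V_post = 36.6 − 5.8·(90/60) = 27.9000
SG_post = 1 + (1.049 − 1)·36.6/27.9000

1.0643


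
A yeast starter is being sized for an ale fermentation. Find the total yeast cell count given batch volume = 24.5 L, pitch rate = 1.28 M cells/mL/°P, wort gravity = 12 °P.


cells (billions) = rate · V_L · °P
cells = 1.28 · 24.5 · 12

376.3200 billion cells


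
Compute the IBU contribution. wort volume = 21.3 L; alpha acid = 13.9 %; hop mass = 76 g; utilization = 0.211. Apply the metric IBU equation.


IBU = (α/100)·mass·U·1000 / V
IBU = (13.9/100)·76·0.211·1000 / 21.3

104.6481 IBU


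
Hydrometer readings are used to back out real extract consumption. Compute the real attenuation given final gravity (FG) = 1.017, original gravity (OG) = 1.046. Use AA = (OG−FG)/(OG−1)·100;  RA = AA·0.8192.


AA = (1.046 − 1.017)/(1.046 − 1)·100 = 63.0435
RA = 63.0435·0.8192

51.6452 %


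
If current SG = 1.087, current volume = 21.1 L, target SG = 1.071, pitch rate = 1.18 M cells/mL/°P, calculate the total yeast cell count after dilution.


V_w = V·((SG_c−1)/(SG_t−1)−1);  °P = 259 − 259/SG_t;  cells = rate·(V+V_w)·°P
V_w = 21.1·((1.087−1)/(1.071−1)−1) = 4.7549
V_final = 21.1 + 4.7549 = 25.8549
°P = 259 − 259/1.071 = 17.1699
cells = 1.18·25.8549·17.1699

523.8344 billion cells


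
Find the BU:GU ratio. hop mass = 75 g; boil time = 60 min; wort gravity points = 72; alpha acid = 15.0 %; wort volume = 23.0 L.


U = 1.65·0.000125^(GP/1000)·(1−e^(−0.04t))/4.15;  IBU = (α/100)·m·U·1000/V;  BU:GU = IBU/GP
U = 1.65·0.000125^(72/1000)·(1−e^(−0.04·60))/4.15 = 0.1893
IBU = (15.0/100)·75·0.1893·1000/23.0 = 92.5842
BU:GU = 92.5842/72

1.2859


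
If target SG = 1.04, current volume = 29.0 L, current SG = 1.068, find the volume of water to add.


V_water = V·((SG_curr − 1)/(SG_target − 1) − 1)
V_water = 29.0·((1.068 − 1)/(1.04 − 1) − 1)

20.3000 L
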